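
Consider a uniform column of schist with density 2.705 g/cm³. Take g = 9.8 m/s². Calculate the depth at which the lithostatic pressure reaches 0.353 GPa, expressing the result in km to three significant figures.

13.3 km

h = P/(ρg) = 0.353 GPa / (2705 kg/m³ × 9.8 m/s²) = 3.530×10^8 Pa / 26509 Pa/m = 13316 m
= 13.316 km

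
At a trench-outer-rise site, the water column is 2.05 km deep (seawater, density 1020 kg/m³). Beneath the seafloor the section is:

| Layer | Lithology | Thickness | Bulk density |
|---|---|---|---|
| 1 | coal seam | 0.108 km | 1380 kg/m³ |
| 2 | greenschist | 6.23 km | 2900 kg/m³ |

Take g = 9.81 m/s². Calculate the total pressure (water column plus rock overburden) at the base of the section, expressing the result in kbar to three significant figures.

seawater: 1020 kg/m³ × 9.81 m/s² × 2050 m = 2.051×10^7 Pa = 0.2051 kbar
coal seam: 1380 kg/m³ × 9.81 m/s² × 108 m = 1.462×10^6 Pa = 0.01462 kbar
greenschist: 2900 kg/m³ × 9.81 m/s² × 6230 m = 1.772×10^8 Pa = 1.772 kbar
Total = 0.2051 + 0.01462 + 1.772 = 1.9921 kbar

1.99 kbar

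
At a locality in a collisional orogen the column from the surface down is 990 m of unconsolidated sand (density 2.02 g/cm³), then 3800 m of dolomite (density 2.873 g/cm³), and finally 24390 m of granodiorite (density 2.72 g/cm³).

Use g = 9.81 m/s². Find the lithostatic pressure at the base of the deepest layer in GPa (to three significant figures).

unconsolidated sand: 2020 kg/m³ × 9.81 m/s² × 990 m = 1.962×10^7 Pa = 0.01962 GPa
dolomite: 2873 kg/m³ × 9.81 m/s² × 3800 m = 1.071×10^8 Pa = 0.1071 GPa
granodiorite: 2720 kg/m³ × 9.81 m/s² × 24390 m = 6.508×10^8 Pa = 0.6508 GPa
Total = 0.01962 + 0.1071 + 0.6508 = 0.77752 GPa

0.778 GPa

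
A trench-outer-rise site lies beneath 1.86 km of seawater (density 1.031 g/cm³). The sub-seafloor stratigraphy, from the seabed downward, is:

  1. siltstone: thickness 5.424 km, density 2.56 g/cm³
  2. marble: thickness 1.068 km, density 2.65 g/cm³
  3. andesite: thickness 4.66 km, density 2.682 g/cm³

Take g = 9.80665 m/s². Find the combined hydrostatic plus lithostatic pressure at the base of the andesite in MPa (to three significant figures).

305 MPa

seawater: 1031 kg/m³ × 9.80665 m/s² × 1860 m = 1.881×10^7 Pa = 18.81 MPa
siltstone: 2560 kg/m³ × 9.80665 m/s² × 5424 m = 1.362×10^8 Pa = 136.2 MPa
marble: 2650 kg/m³ × 9.80665 m/s² × 1068 m = 2.775×10^7 Pa = 27.75 MPa
andesite: 2682 kg/m³ × 9.80665 m/s² × 4660 m = 1.226×10^8 Pa = 122.6 MPa
Total = 18.81 + 136.2 + 27.75 + 122.6 = 305.29 MPa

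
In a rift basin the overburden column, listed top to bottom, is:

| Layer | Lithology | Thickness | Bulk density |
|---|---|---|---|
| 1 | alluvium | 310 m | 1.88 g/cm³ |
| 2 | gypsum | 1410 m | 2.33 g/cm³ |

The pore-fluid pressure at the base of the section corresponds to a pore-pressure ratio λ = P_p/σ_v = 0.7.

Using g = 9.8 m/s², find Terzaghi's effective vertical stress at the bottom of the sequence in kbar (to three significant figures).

Overburden (lithostatic) stress σ_v:
alluvium: 1880 kg/m³ × 9.8 m/s² × 310 m = 5.711×10^6 Pa = 5.711 MPa
gypsum: 2330 kg/m³ × 9.8 m/s² × 1410 m = 3.220×10^7 Pa = 32.20 MPa
Total = 5.711 + 32.20 = 37.907 MPa
Pore pressure P_p = λ·σ_v = 0.7 × 37.91 MPa = 26.54 MPa
Effective stress σ' = σ_v − P_p = 37.91 − 26.54 = 11.372 MPa = 0.11372 kbar

0.114 kbar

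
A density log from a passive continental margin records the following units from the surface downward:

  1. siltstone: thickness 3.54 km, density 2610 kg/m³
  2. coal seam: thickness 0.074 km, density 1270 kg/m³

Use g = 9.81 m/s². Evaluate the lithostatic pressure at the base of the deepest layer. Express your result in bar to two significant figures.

920 bar

siltstone: 2610 kg/m³ × 9.81 m/s² × 3540 m = 9.064×10^7 Pa = 906.4 bar
coal seam: 1270 kg/m³ × 9.81 m/s² × 74 m = 9.219×10^5 Pa = 9.219 bar
Total = 906.4 + 9.219 = 915.60 bar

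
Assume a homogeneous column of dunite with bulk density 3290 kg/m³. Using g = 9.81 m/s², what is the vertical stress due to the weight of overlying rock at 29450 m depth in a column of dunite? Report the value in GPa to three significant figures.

dunite: 3290 kg/m³ × 9.81 m/s² × 29450 m = 9.505×10^8 Pa = 0.9505 GPa

0.950 GPa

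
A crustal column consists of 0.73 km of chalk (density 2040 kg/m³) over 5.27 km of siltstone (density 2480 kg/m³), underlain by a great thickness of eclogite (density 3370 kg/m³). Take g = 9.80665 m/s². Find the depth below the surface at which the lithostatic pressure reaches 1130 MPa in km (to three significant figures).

35.9 km

Pressure at base of upper layers: 2040×9.80665×730 + 2480×9.80665×5270 = 1.428×10^8 Pa = 142.8 MPa
Remaining pressure to be supplied by eclogite: 1.130×10^9 − 1.428×10^8 = 9.872×10^8 Pa
Additional depth in eclogite = 9.872×10^8 Pa / (3370 kg/m³ × 9.80665 m/s²) = 29872 m
Total depth = 6000 m + 29872 m = 35872 m
= 35.872 km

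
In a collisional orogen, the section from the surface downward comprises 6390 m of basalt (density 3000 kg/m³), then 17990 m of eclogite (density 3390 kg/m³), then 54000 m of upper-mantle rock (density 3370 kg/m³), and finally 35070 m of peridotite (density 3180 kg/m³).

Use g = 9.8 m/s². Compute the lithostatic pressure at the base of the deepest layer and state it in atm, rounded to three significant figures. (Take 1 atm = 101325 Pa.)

basalt: 3000 kg/m³ × 9.8 m/s² × 6390 m = 1.879×10^8 Pa = 1854 atm
eclogite: 3390 kg/m³ × 9.8 m/s² × 17990 m = 5.977×10^8 Pa = 5898 atm
upper-mantle rock: 3370 kg/m³ × 9.8 m/s² × 54000 m = 1.783×10^9 Pa = 17601 atm
peridotite: 3180 kg/m³ × 9.8 m/s² × 35070 m = 1.093×10^9 Pa = 10786 atm
Total = 1854 + 5898 + 17601 + 10786 = 36140 atm

36100 atm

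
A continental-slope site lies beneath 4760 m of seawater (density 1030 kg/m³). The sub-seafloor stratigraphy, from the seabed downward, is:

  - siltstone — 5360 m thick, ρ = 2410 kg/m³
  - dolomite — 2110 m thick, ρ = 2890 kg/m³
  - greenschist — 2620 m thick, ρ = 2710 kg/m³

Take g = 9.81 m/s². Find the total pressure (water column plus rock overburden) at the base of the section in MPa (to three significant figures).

seawater: 1030 kg/m³ × 9.81 m/s² × 4760 m = 4.810×10^7 Pa = 48.10 MPa
siltstone: 2410 kg/m³ × 9.81 m/s² × 5360 m = 1.267×10^8 Pa = 126.7 MPa
dolomite: 2890 kg/m³ × 9.81 m/s² × 2110 m = 5.982×10^7 Pa = 59.82 MPa
greenschist: 2710 kg/m³ × 9.81 m/s² × 2620 m = 6.965×10^7 Pa = 69.65 MPa
Total = 48.10 + 126.7 + 59.82 + 69.65 = 304.29 MPa

304 MPa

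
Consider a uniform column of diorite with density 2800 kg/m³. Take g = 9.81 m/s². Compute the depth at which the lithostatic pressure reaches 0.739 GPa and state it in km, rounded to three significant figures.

26.9 km

h = P/(ρg) = 0.739 GPa / (2800 kg/m³ × 9.81 m/s²) = 7.390×10^8 Pa / 27468 Pa/m = 26904 m
= 26.904 km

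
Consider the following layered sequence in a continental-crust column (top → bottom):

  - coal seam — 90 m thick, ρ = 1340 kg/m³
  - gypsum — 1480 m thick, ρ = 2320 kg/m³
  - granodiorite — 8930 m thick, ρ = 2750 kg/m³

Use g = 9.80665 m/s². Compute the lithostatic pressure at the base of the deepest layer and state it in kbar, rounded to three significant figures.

coal seam: 1340 kg/m³ × 9.80665 m/s² × 90 m = 1.183×10^6 Pa = 0.01183 kbar
gypsum: 2320 kg/m³ × 9.80665 m/s² × 1480 m = 3.367×10^7 Pa = 0.3367 kbar
granodiorite: 2750 kg/m³ × 9.80665 m/s² × 8930 m = 2.408×10^8 Pa = 2.408 kbar
Total = 0.01183 + 0.3367 + 2.408 = 2.7568 kbar

2.76 kbar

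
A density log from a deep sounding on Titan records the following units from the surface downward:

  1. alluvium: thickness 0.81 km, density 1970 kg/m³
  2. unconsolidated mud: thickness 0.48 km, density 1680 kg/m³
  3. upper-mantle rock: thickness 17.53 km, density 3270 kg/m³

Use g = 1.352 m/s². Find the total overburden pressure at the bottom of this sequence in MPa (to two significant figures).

81 MPa

alluvium: 1970 kg/m³ × 1.352 m/s² × 810 m = 2.157×10^6 Pa = 2.157 MPa
unconsolidated mud: 1680 kg/m³ × 1.352 m/s² × 480 m = 1.090×10^6 Pa = 1.090 MPa
upper-mantle rock: 3270 kg/m³ × 1.352 m/s² × 17530 m = 7.750×10^7 Pa = 77.50 MPa
Total = 2.157 + 1.090 + 77.50 = 80.748 MPa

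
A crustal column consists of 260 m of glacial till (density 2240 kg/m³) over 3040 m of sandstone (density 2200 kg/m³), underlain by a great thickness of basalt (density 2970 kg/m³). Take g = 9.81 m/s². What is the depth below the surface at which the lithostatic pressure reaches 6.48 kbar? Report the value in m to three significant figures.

Pressure at base of upper layers: 2240×9.81×260 + 2200×9.81×3040 = 7.132×10^7 Pa = 0.7132 kbar
Remaining pressure to be supplied by basalt: 6.480×10^8 − 7.132×10^7 = 5.767×10^8 Pa
Additional depth in basalt = 5.767×10^8 Pa / (2970 kg/m³ × 9.81 m/s²) = 19793 m
Total depth = 3300 m + 19793 m = 23093 m

23100 m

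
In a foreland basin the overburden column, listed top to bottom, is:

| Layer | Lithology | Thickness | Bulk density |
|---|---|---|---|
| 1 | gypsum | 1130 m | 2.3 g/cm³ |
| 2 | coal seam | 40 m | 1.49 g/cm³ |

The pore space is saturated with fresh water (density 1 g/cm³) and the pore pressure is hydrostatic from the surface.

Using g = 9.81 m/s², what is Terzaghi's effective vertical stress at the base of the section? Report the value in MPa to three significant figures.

14.6 MPa

Overburden (lithostatic) stress σ_v:
gypsum: 2300 kg/m³ × 9.81 m/s² × 1130 m = 2.550×10^7 Pa = 25.50 MPa
coal seam: 1490 kg/m³ × 9.81 m/s² × 40 m = 5.847×10^5 Pa = 0.5847 MPa
Total = 25.50 + 0.5847 = 26.081 MPa
Pore pressure P_p = 1000 kg/m³ × 9.81 m/s² × 1170 m = 1.148×10^7 Pa = 11.48 MPa
Effective stress σ' = σ_v − P_p = 26.08 − 11.48 = 14.603 MPa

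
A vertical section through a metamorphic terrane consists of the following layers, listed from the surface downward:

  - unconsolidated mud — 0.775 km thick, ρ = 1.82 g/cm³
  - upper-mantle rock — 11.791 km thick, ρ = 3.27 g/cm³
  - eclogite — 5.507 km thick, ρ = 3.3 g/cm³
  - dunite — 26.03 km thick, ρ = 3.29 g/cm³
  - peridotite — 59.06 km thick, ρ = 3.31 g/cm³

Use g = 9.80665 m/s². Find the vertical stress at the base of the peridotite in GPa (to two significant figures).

unconsolidated mud: 1820 kg/m³ × 9.80665 m/s² × 775 m = 1.383×10^7 Pa = 0.01383 GPa
upper-mantle rock: 3270 kg/m³ × 9.80665 m/s² × 11791 m = 3.781×10^8 Pa = 0.3781 GPa
eclogite: 3300 kg/m³ × 9.80665 m/s² × 5507 m = 1.782×10^8 Pa = 0.1782 GPa
dunite: 3290 kg/m³ × 9.80665 m/s² × 26030 m = 8.398×10^8 Pa = 0.8398 GPa
peridotite: 3310 kg/m³ × 9.80665 m/s² × 59060 m = 1.917×10^9 Pa = 1.917 GPa
Total = 0.01383 + 0.3781 + 0.1782 + 0.8398 + 1.917 = 3.3271 GPa

3.3 GPa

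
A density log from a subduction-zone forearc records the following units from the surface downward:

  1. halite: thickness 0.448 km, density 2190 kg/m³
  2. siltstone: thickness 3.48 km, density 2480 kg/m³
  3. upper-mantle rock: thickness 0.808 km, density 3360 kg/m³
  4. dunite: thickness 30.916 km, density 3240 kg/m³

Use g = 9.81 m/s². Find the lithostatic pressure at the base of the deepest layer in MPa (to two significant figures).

1100 MPa

halite: 2190 kg/m³ × 9.81 m/s² × 448 m = 9.625×10^6 Pa = 9.625 MPa
siltstone: 2480 kg/m³ × 9.81 m/s² × 3480 m = 8.466×10^7 Pa = 84.66 MPa
upper-mantle rock: 3360 kg/m³ × 9.81 m/s² × 808 m = 2.663×10^7 Pa = 26.63 MPa
dunite: 3240 kg/m³ × 9.81 m/s² × 30916 m = 9.826×10^8 Pa = 982.6 MPa
Total = 9.625 + 84.66 + 26.63 + 982.6 = 1103.6 MPa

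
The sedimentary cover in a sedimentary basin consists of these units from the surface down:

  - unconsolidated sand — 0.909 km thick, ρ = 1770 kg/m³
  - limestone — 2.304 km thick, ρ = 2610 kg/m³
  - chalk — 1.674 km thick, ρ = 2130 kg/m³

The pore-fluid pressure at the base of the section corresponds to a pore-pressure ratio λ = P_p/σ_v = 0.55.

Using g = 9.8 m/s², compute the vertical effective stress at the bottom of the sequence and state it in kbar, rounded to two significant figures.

Overburden (lithostatic) stress σ_v:
unconsolidated sand: 1770 kg/m³ × 9.8 m/s² × 909 m = 1.577×10^7 Pa = 15.77 MPa
limestone: 2610 kg/m³ × 9.8 m/s² × 2304 m = 5.893×10^7 Pa = 58.93 MPa
chalk: 2130 kg/m³ × 9.8 m/s² × 1674 m = 3.494×10^7 Pa = 34.94 MPa
Total = 15.77 + 58.93 + 34.94 = 109.64 MPa
Pore pressure P_p = λ·σ_v = 0.55 × 109.6 MPa = 60.30 MPa
Effective stress σ' = σ_v − P_p = 109.6 − 60.30 = 49.339 MPa = 0.49339 kbar

0.49 kbar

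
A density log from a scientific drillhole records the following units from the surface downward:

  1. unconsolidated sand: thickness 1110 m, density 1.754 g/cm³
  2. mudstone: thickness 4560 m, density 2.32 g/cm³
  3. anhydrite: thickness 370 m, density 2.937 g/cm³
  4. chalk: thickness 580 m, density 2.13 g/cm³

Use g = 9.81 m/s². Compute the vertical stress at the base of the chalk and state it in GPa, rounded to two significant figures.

unconsolidated sand: 1754 kg/m³ × 9.81 m/s² × 1110 m = 1.910×10^7 Pa = 0.01910 GPa
mudstone: 2320 kg/m³ × 9.81 m/s² × 4560 m = 1.038×10^8 Pa = 0.1038 GPa
anhydrite: 2937 kg/m³ × 9.81 m/s² × 370 m = 1.066×10^7 Pa = 0.01066 GPa
chalk: 2130 kg/m³ × 9.81 m/s² × 580 m = 1.212×10^7 Pa = 0.01212 GPa
Total = 0.01910 + 0.1038 + 0.01066 + 0.01212 = 0.14566 GPa

0.15 GPa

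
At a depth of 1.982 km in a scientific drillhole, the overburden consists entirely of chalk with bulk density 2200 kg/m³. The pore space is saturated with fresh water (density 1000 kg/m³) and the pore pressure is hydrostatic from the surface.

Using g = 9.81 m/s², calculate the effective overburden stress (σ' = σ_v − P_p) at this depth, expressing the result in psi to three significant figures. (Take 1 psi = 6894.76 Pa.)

Overburden (lithostatic) stress σ_v:
chalk: 2200 kg/m³ × 9.81 m/s² × 1982 m = 4.278×10^7 Pa = 42.78 MPa
Pore pressure P_p = 1000 kg/m³ × 9.81 m/s² × 1982 m = 1.944×10^7 Pa = 19.44 MPa
Effective stress σ' = σ_v − P_p = 42.78 − 19.44 = 23.332 MPa = 3384.0 psi

3380 psi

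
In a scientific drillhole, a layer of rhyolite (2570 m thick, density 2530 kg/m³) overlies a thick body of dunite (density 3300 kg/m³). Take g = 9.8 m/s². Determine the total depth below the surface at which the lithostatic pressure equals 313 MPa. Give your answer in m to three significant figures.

10300 m

Pressure at base of upper layers: 2530×9.8×2570 = 6.372×10^7 Pa = 63.72 MPa
Remaining pressure to be supplied by dunite: 3.130×10^8 − 6.372×10^7 = 2.493×10^8 Pa
Additional depth in dunite = 2.493×10^8 Pa / (3300 kg/m³ × 9.8 m/s²) = 7708.1 m
Total depth = 2570 m + 7708.1 m = 10278 m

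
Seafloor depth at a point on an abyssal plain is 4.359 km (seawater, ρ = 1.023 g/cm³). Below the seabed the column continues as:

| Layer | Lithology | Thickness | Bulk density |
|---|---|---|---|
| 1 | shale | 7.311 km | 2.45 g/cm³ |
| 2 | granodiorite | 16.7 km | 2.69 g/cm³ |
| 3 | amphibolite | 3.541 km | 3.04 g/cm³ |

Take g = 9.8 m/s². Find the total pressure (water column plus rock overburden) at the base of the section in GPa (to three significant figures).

0.765 GPa

seawater: 1023 kg/m³ × 9.8 m/s² × 4359 m = 4.370×10^7 Pa = 0.04370 GPa
shale: 2450 kg/m³ × 9.8 m/s² × 7311 m = 1.755×10^8 Pa = 0.1755 GPa
granodiorite: 2690 kg/m³ × 9.8 m/s² × 16700 m = 4.402×10^8 Pa = 0.4402 GPa
amphibolite: 3040 kg/m³ × 9.8 m/s² × 3541 m = 1.055×10^8 Pa = 0.1055 GPa
Total = 0.04370 + 0.1755 + 0.4402 + 0.1055 = 0.76498 GPa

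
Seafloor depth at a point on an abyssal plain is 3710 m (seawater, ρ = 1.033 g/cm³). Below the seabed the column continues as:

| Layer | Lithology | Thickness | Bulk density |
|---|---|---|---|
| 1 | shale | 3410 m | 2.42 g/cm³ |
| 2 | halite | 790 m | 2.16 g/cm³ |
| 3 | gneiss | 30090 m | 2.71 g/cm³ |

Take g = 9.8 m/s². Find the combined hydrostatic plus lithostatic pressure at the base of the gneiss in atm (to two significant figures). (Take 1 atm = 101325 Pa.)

seawater: 1033 kg/m³ × 9.8 m/s² × 3710 m = 3.756×10^7 Pa = 370.7 atm
shale: 2420 kg/m³ × 9.8 m/s² × 3410 m = 8.087×10^7 Pa = 798.1 atm
halite: 2160 kg/m³ × 9.8 m/s² × 790 m = 1.672×10^7 Pa = 165.0 atm
gneiss: 2710 kg/m³ × 9.8 m/s² × 30090 m = 7.991×10^8 Pa = 7887 atm
Total = 370.7 + 798.1 + 165.0 + 7887 = 9220.6 atm

9200 atm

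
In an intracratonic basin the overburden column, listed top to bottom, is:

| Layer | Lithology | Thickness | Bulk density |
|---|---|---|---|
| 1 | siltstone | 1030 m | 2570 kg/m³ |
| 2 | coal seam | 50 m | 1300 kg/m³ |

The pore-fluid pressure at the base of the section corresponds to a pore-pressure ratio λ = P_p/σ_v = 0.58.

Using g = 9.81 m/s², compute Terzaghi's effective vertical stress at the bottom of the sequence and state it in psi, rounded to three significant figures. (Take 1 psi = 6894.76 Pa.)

1620 psi

Overburden (lithostatic) stress σ_v:
siltstone: 2570 kg/m³ × 9.81 m/s² × 1030 m = 2.597×10^7 Pa = 25.97 MPa
coal seam: 1300 kg/m³ × 9.81 m/s² × 50 m = 6.377×10^5 Pa = 0.6377 MPa
Total = 25.97 + 0.6377 = 26.606 MPa
Pore pressure P_p = λ·σ_v = 0.58 × 26.61 MPa = 15.43 MPa
Effective stress σ' = σ_v − P_p = 26.61 − 15.43 = 11.174 MPa = 1620.7 psi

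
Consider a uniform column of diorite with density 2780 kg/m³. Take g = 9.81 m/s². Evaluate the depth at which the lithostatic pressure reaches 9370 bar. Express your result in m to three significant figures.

34400 m

h = P/(ρg) = 9370 bar / (2780 kg/m³ × 9.81 m/s²) = 9.370×10^8 Pa / 27272 Pa/m = 34358 m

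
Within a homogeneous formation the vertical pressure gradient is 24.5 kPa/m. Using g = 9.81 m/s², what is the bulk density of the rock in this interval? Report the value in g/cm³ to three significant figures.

ρ = (dP/dz)/g = 24.5 kPa/m / 9.81 m/s² = 24500 Pa/m / 9.81 m/s² = 2497.5 kg/m³
= 2.497 g/cm³

2.50 g/cm³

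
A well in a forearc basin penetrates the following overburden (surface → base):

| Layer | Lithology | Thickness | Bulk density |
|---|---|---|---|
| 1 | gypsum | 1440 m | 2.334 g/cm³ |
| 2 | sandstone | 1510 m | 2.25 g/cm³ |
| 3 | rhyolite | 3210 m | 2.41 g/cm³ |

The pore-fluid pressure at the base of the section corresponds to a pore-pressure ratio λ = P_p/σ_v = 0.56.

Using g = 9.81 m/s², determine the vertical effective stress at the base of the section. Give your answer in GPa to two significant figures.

0.063 GPa

Overburden (lithostatic) stress σ_v:
gypsum: 2334 kg/m³ × 9.81 m/s² × 1440 m = 3.297×10^7 Pa = 32.97 MPa
sandstone: 2250 kg/m³ × 9.81 m/s² × 1510 m = 3.333×10^7 Pa = 33.33 MPa
rhyolite: 2410 kg/m³ × 9.81 m/s² × 3210 m = 7.589×10^7 Pa = 75.89 MPa
Total = 32.97 + 33.33 + 75.89 = 142.19 MPa
Pore pressure P_p = λ·σ_v = 0.56 × 142.2 MPa = 79.63 MPa
Effective stress σ' = σ_v − P_p = 142.2 − 79.63 = 62.564 MPa = 0.062564 GPa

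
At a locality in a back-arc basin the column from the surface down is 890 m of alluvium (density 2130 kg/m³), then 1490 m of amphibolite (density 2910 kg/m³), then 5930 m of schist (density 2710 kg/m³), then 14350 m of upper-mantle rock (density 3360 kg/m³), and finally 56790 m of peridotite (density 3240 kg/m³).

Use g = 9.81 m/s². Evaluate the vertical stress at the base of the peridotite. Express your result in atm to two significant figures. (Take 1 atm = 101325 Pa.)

25000 atm

alluvium: 2130 kg/m³ × 9.81 m/s² × 890 m = 1.860×10^7 Pa = 183.5 atm
amphibolite: 2910 kg/m³ × 9.81 m/s² × 1490 m = 4.254×10^7 Pa = 419.8 atm
schist: 2710 kg/m³ × 9.81 m/s² × 5930 m = 1.576×10^8 Pa = 1556 atm
upper-mantle rock: 3360 kg/m³ × 9.81 m/s² × 14350 m = 4.730×10^8 Pa = 4668 atm
peridotite: 3240 kg/m³ × 9.81 m/s² × 56790 m = 1.805×10^9 Pa = 17814 atm
Total = 183.5 + 419.8 + 1556 + 4668 + 17814 = 24642 atm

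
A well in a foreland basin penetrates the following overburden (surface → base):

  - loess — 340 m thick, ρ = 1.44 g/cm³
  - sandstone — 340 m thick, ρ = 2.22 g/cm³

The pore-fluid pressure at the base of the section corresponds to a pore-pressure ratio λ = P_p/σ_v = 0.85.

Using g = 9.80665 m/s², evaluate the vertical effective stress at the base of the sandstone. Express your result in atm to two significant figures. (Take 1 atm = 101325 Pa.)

Overburden (lithostatic) stress σ_v:
loess: 1440 kg/m³ × 9.80665 m/s² × 340 m = 4.801×10^6 Pa = 4.801 MPa
sandstone: 2220 kg/m³ × 9.80665 m/s² × 340 m = 7.402×10^6 Pa = 7.402 MPa
Total = 4.801 + 7.402 = 12.203 MPa
Pore pressure P_p = λ·σ_v = 0.85 × 12.20 MPa = 10.37 MPa
Effective stress σ' = σ_v − P_p = 12.20 − 10.37 = 1.8305 MPa = 18.066 atm

18 atm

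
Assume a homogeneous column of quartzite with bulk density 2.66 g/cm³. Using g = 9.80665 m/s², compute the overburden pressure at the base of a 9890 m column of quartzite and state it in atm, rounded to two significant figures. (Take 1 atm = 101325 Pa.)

quartzite: 2660 kg/m³ × 9.80665 m/s² × 9890 m = 2.580×10^8 Pa = 2546 atm

2500 atm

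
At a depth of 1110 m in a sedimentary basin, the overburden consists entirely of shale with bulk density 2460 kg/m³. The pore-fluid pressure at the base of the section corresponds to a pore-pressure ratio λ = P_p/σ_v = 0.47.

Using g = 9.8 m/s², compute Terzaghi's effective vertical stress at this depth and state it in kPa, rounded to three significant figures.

14200 kPa

Overburden (lithostatic) stress σ_v:
shale: 2460 kg/m³ × 9.8 m/s² × 1110 m = 2.676×10^7 Pa = 26.76 MPa
Pore pressure P_p = λ·σ_v = 0.47 × 26.76 MPa = 12.58 MPa
Effective stress σ' = σ_v − P_p = 26.76 − 12.58 = 14.183 MPa = 14183 kPa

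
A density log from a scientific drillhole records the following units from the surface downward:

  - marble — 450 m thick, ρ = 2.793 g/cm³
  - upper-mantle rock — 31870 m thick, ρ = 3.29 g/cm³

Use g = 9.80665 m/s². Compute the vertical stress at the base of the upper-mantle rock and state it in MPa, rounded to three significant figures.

marble: 2793 kg/m³ × 9.80665 m/s² × 450 m = 1.233×10^7 Pa = 12.33 MPa
upper-mantle rock: 3290 kg/m³ × 9.80665 m/s² × 31870 m = 1.028×10^9 Pa = 1028 MPa
Total = 12.33 + 1028 = 1040.6 MPa

1040 MPa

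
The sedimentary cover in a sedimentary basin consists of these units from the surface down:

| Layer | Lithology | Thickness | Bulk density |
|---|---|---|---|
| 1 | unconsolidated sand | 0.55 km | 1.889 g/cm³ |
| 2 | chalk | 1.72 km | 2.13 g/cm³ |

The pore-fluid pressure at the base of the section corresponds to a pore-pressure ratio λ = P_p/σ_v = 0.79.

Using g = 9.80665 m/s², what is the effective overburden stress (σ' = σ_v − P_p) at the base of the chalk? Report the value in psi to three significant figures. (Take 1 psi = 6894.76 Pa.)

Overburden (lithostatic) stress σ_v:
unconsolidated sand: 1889 kg/m³ × 9.80665 m/s² × 550 m = 1.019×10^7 Pa = 10.19 MPa
chalk: 2130 kg/m³ × 9.80665 m/s² × 1720 m = 3.593×10^7 Pa = 35.93 MPa
Total = 10.19 + 35.93 = 46.116 MPa
Pore pressure P_p = λ·σ_v = 0.79 × 46.12 MPa = 36.43 MPa
Effective stress σ' = σ_v − P_p = 46.12 − 36.43 = 9.6844 MPa = 1404.6 psi

1400 psi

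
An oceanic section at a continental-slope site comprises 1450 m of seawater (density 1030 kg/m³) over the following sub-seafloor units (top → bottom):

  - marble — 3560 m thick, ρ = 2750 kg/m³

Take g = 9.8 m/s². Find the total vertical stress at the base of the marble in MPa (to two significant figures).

seawater: 1030 kg/m³ × 9.8 m/s² × 1450 m = 1.464×10^7 Pa = 14.64 MPa
marble: 2750 kg/m³ × 9.8 m/s² × 3560 m = 9.594×10^7 Pa = 95.94 MPa
Total = 14.64 + 95.94 = 110.58 MPa

110 MPa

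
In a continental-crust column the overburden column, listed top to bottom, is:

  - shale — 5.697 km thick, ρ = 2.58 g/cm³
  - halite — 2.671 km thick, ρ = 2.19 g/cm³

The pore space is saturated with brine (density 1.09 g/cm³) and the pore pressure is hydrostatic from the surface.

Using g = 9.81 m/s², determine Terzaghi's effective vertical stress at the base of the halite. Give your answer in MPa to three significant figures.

Overburden (lithostatic) stress σ_v:
shale: 2580 kg/m³ × 9.81 m/s² × 5697 m = 1.442×10^8 Pa = 144.2 MPa
halite: 2190 kg/m³ × 9.81 m/s² × 2671 m = 5.738×10^7 Pa = 57.38 MPa
Total = 144.2 + 57.38 = 201.57 MPa
Pore pressure P_p = 1090 kg/m³ × 9.81 m/s² × 8368 m = 8.948×10^7 Pa = 89.48 MPa
Effective stress σ' = σ_v − P_p = 201.6 − 89.48 = 112.10 MPa

112 MPa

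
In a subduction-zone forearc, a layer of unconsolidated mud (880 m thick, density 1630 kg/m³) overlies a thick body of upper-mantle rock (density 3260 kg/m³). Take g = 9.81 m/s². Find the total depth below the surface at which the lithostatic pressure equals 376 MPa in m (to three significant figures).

Pressure at base of upper layers: 1630×9.81×880 = 1.407×10^7 Pa = 14.07 MPa
Remaining pressure to be supplied by upper-mantle rock: 3.760×10^8 − 1.407×10^7 = 3.619×10^8 Pa
Additional depth in upper-mantle rock = 3.619×10^8 Pa / (3260 kg/m³ × 9.81 m/s²) = 11317 m
Total depth = 880 m + 11317 m = 12197 m

12200 m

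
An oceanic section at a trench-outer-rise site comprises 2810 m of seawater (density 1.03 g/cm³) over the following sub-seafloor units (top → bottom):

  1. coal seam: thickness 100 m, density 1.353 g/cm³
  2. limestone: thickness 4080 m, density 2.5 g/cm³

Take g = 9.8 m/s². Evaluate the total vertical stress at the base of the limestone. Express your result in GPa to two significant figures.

0.13 GPa

seawater: 1030 kg/m³ × 9.8 m/s² × 2810 m = 2.836×10^7 Pa = 0.02836 GPa
coal seam: 1353 kg/m³ × 9.8 m/s² × 100 m = 1.326×10^6 Pa = 1.326×10^-3 GPa
limestone: 2500 kg/m³ × 9.8 m/s² × 4080 m = 9.996×10^7 Pa = 0.09996 GPa
Total = 0.02836 + 1.326×10^-3 + 0.09996 = 0.12965 GPa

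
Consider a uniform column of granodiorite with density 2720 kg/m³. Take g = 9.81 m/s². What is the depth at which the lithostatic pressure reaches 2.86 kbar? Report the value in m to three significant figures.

10700 m

h = P/(ρg) = 2.86 kbar / (2720 kg/m³ × 9.81 m/s²) = 2.860×10^8 Pa / 26683 Pa/m = 10718 m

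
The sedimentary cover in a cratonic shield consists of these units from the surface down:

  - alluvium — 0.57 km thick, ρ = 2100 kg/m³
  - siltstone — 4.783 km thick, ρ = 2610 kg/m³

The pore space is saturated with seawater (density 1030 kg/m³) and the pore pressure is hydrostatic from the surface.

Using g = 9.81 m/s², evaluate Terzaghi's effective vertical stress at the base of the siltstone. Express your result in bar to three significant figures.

Overburden (lithostatic) stress σ_v:
alluvium: 2100 kg/m³ × 9.81 m/s² × 570 m = 1.174×10^7 Pa = 11.74 MPa
siltstone: 2610 kg/m³ × 9.81 m/s² × 4783 m = 1.225×10^8 Pa = 122.5 MPa
Total = 11.74 + 122.5 = 134.21 MPa
Pore pressure P_p = 1030 kg/m³ × 9.81 m/s² × 5353 m = 5.409×10^7 Pa = 54.09 MPa
Effective stress σ' = σ_v − P_p = 134.2 − 54.09 = 80.119 MPa = 801.19 bar

801 bar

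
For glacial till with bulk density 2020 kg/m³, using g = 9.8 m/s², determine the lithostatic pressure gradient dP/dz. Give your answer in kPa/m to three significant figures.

19.8 kPa/m

dP/dz = ρg = 2020 kg/m³ × 9.8 m/s² = 19796 Pa/m
= 19796 Pa/m × (1 kPa/m / 1000.0 Pa/m) = 19.796 kPa/m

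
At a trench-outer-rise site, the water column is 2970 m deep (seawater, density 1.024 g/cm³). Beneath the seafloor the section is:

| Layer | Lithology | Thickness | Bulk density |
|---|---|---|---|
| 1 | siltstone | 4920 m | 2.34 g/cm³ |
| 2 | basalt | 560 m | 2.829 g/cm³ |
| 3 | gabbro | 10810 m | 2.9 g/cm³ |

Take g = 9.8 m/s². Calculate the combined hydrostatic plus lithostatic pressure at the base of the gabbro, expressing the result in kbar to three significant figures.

seawater: 1024 kg/m³ × 9.8 m/s² × 2970 m = 2.980×10^7 Pa = 0.2980 kbar
siltstone: 2340 kg/m³ × 9.8 m/s² × 4920 m = 1.128×10^8 Pa = 1.128 kbar
basalt: 2829 kg/m³ × 9.8 m/s² × 560 m = 1.553×10^7 Pa = 0.1553 kbar
gabbro: 2900 kg/m³ × 9.8 m/s² × 10810 m = 3.072×10^8 Pa = 3.072 kbar
Total = 0.2980 + 1.128 + 0.1553 + 3.072 = 4.6538 kbar

4.65 kbar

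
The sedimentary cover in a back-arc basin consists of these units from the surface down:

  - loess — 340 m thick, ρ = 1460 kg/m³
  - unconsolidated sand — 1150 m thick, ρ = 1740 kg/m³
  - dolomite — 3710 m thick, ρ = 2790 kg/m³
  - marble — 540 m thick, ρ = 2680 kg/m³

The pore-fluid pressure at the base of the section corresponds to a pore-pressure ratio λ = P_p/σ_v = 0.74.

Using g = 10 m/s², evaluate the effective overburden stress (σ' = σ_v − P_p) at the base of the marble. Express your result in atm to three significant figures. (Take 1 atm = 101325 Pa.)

367 atm

Overburden (lithostatic) stress σ_v:
loess: 1460 kg/m³ × 10 m/s² × 340 m = 4.964×10^6 Pa = 4.964 MPa
unconsolidated sand: 1740 kg/m³ × 10 m/s² × 1150 m = 2.001×10^7 Pa = 20.01 MPa
dolomite: 2790 kg/m³ × 10 m/s² × 3710 m = 1.035×10^8 Pa = 103.5 MPa
marble: 2680 kg/m³ × 10 m/s² × 540 m = 1.447×10^7 Pa = 14.47 MPa
Total = 4.964 + 20.01 + 103.5 + 14.47 = 142.96 MPa
Pore pressure P_p = λ·σ_v = 0.74 × 143.0 MPa = 105.8 MPa
Effective stress σ' = σ_v − P_p = 143.0 − 105.8 = 37.168 MPa = 366.82 atm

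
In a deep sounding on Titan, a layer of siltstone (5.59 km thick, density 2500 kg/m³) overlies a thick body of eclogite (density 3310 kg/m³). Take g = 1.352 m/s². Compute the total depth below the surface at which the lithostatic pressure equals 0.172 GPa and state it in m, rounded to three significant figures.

Pressure at base of upper layers: 2500×1.352×5590 = 1.889×10^7 Pa = 0.01889 GPa
Remaining pressure to be supplied by eclogite: 1.720×10^8 − 1.889×10^7 = 1.531×10^8 Pa
Additional depth in eclogite = 1.531×10^8 Pa / (3310 kg/m³ × 1.352 m/s²) = 34213 m
Total depth = 5590 m + 34213 m = 39803 m

39800 m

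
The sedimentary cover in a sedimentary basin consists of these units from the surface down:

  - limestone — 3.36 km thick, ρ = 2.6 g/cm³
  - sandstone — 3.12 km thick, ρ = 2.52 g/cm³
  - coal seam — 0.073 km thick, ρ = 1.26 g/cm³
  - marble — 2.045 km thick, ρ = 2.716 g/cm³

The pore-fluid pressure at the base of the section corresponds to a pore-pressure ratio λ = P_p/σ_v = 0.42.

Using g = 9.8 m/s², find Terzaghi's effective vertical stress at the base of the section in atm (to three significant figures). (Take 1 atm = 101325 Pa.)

1250 atm

Overburden (lithostatic) stress σ_v:
limestone: 2600 kg/m³ × 9.8 m/s² × 3360 m = 8.561×10^7 Pa = 85.61 MPa
sandstone: 2520 kg/m³ × 9.8 m/s² × 3120 m = 7.705×10^7 Pa = 77.05 MPa
coal seam: 1260 kg/m³ × 9.8 m/s² × 73 m = 9.014×10^5 Pa = 0.9014 MPa
marble: 2716 kg/m³ × 9.8 m/s² × 2045 m = 5.443×10^7 Pa = 54.43 MPa
Total = 85.61 + 77.05 + 0.9014 + 54.43 = 218.00 MPa
Pore pressure P_p = λ·σ_v = 0.42 × 218.0 MPa = 91.56 MPa
Effective stress σ' = σ_v − P_p = 218.0 − 91.56 = 126.44 MPa = 1247.8 atm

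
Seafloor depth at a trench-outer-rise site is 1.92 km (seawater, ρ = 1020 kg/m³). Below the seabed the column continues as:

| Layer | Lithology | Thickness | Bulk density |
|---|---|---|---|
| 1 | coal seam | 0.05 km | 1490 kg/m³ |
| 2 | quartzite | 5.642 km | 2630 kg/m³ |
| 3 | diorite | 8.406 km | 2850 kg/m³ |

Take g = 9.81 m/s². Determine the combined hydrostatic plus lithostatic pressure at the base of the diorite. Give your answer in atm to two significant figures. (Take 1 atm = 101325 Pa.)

seawater: 1020 kg/m³ × 9.81 m/s² × 1920 m = 1.921×10^7 Pa = 189.6 atm
coal seam: 1490 kg/m³ × 9.81 m/s² × 50 m = 7.308×10^5 Pa = 7.213 atm
quartzite: 2630 kg/m³ × 9.81 m/s² × 5642 m = 1.456×10^8 Pa = 1437 atm
diorite: 2850 kg/m³ × 9.81 m/s² × 8406 m = 2.350×10^8 Pa = 2319 atm
Total = 189.6 + 7.213 + 1437 + 2319 = 3952.9 atm

4000 atm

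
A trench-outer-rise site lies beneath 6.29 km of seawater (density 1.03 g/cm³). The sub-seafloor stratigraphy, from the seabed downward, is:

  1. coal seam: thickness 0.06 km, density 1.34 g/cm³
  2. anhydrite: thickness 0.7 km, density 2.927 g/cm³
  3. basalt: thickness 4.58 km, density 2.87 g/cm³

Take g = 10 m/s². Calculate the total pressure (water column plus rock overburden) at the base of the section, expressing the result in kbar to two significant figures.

2.2 kbar

seawater: 1030 kg/m³ × 10 m/s² × 6290 m = 6.479×10^7 Pa = 0.6479 kbar
coal seam: 1340 kg/m³ × 10 m/s² × 60 m = 8.040×10^5 Pa = 8.040×10^-3 kbar
anhydrite: 2927 kg/m³ × 10 m/s² × 700 m = 2.049×10^7 Pa = 0.2049 kbar
basalt: 2870 kg/m³ × 10 m/s² × 4580 m = 1.314×10^8 Pa = 1.314 kbar
Total = 0.6479 + 8.040×10^-3 + 0.2049 + 1.314 = 2.1753 kbar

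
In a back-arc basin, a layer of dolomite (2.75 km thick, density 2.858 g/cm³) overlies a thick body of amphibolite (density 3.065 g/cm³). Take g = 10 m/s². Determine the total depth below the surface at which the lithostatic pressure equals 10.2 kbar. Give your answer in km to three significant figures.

33.5 km

Pressure at base of upper layers: 2858×10×2750 = 7.859×10^7 Pa = 0.7860 kbar
Remaining pressure to be supplied by amphibolite: 1.020×10^9 − 7.859×10^7 = 9.414×10^8 Pa
Additional depth in amphibolite = 9.414×10^8 Pa / (3065 kg/m³ × 10 m/s²) = 30715 m
Total depth = 2750 m + 30715 m = 33465 m
= 33.465 km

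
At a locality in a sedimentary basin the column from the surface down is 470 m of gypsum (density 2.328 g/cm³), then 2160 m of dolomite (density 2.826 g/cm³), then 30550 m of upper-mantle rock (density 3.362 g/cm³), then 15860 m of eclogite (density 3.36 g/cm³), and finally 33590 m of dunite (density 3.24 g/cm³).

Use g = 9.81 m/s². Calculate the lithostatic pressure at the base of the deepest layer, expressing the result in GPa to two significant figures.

gypsum: 2328 kg/m³ × 9.81 m/s² × 470 m = 1.073×10^7 Pa = 0.01073 GPa
dolomite: 2826 kg/m³ × 9.81 m/s² × 2160 m = 5.988×10^7 Pa = 0.05988 GPa
upper-mantle rock: 3362 kg/m³ × 9.81 m/s² × 30550 m = 1.008×10^9 Pa = 1.008 GPa
eclogite: 3360 kg/m³ × 9.81 m/s² × 15860 m = 5.228×10^8 Pa = 0.5228 GPa
dunite: 3240 kg/m³ × 9.81 m/s² × 33590 m = 1.068×10^9 Pa = 1.068 GPa
Total = 0.01073 + 0.05988 + 1.008 + 0.5228 + 1.068 = 2.6686 GPa

2.7 GPa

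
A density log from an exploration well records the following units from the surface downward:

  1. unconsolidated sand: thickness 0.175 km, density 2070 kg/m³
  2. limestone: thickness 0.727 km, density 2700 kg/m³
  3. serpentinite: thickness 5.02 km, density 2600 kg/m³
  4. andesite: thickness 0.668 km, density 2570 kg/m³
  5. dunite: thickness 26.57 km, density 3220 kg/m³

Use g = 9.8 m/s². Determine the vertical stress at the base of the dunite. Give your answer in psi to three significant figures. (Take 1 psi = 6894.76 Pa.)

146000 psi

unconsolidated sand: 2070 kg/m³ × 9.8 m/s² × 175 m = 3.550×10^6 Pa = 514.9 psi
limestone: 2700 kg/m³ × 9.8 m/s² × 727 m = 1.924×10^7 Pa = 2790 psi
serpentinite: 2600 kg/m³ × 9.8 m/s² × 5020 m = 1.279×10^8 Pa = 18552 psi
andesite: 2570 kg/m³ × 9.8 m/s² × 668 m = 1.682×10^7 Pa = 2440 psi
dunite: 3220 kg/m³ × 9.8 m/s² × 26570 m = 8.384×10^8 Pa = 1.216×10^5 psi
Total = 514.9 + 2790 + 18552 + 2440 + 1.216×10^5 = 1.4590×10^5 psi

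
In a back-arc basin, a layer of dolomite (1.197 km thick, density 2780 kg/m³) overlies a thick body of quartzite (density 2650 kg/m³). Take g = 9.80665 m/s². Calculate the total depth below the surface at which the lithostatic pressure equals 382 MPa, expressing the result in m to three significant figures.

Pressure at base of upper layers: 2780×9.80665×1197 = 3.263×10^7 Pa = 32.63 MPa
Remaining pressure to be supplied by quartzite: 3.820×10^8 − 3.263×10^7 = 3.494×10^8 Pa
Additional depth in quartzite = 3.494×10^8 Pa / (2650 kg/m³ × 9.80665 m/s²) = 13444 m
Total depth = 1197 m + 13444 m = 14641 m

14600 m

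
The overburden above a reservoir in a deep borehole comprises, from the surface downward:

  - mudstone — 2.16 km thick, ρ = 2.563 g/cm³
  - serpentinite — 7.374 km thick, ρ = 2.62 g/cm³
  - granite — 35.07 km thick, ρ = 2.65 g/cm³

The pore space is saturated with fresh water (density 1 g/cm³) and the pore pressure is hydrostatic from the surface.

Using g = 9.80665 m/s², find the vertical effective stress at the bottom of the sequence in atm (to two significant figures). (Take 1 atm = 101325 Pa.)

Overburden (lithostatic) stress σ_v:
mudstone: 2563 kg/m³ × 9.80665 m/s² × 2160 m = 5.429×10^7 Pa = 54.29 MPa
serpentinite: 2620 kg/m³ × 9.80665 m/s² × 7374 m = 1.895×10^8 Pa = 189.5 MPa
granite: 2650 kg/m³ × 9.80665 m/s² × 35070 m = 9.114×10^8 Pa = 911.4 MPa
Total = 54.29 + 189.5 + 911.4 = 1155.1 MPa
Pore pressure P_p = 1000 kg/m³ × 9.80665 m/s² × 44604 m = 4.374×10^8 Pa = 437.4 MPa
Effective stress σ' = σ_v − P_p = 1155 − 437.4 = 717.72 MPa = 7083.4 atm

7100 atm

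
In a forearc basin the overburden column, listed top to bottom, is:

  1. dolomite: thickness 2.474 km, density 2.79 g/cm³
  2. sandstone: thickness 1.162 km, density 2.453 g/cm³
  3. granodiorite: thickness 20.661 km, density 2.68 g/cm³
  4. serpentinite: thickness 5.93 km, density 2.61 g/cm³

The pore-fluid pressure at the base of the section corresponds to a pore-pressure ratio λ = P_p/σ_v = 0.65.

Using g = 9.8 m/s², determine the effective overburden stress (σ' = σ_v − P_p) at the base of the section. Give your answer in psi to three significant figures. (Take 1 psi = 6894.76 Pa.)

Overburden (lithostatic) stress σ_v:
dolomite: 2790 kg/m³ × 9.8 m/s² × 2474 m = 6.764×10^7 Pa = 67.64 MPa
sandstone: 2453 kg/m³ × 9.8 m/s² × 1162 m = 2.793×10^7 Pa = 27.93 MPa
granodiorite: 2680 kg/m³ × 9.8 m/s² × 20661 m = 5.426×10^8 Pa = 542.6 MPa
serpentinite: 2610 kg/m³ × 9.8 m/s² × 5930 m = 1.517×10^8 Pa = 151.7 MPa
Total = 67.64 + 27.93 + 542.6 + 151.7 = 789.90 MPa
Pore pressure P_p = λ·σ_v = 0.65 × 789.9 MPa = 513.4 MPa
Effective stress σ' = σ_v − P_p = 789.9 − 513.4 = 276.46 MPa = 40098 psi

40100 psi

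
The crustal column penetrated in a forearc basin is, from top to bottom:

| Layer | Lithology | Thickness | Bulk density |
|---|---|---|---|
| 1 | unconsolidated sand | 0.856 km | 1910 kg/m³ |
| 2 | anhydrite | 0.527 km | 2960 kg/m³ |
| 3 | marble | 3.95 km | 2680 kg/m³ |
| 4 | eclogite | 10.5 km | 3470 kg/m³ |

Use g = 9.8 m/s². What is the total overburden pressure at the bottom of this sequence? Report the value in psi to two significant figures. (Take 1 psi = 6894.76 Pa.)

unconsolidated sand: 1910 kg/m³ × 9.8 m/s² × 856 m = 1.602×10^7 Pa = 2324 psi
anhydrite: 2960 kg/m³ × 9.8 m/s² × 527 m = 1.529×10^7 Pa = 2217 psi
marble: 2680 kg/m³ × 9.8 m/s² × 3950 m = 1.037×10^8 Pa = 15047 psi
eclogite: 3470 kg/m³ × 9.8 m/s² × 10500 m = 3.571×10^8 Pa = 51788 psi
Total = 2324 + 2217 + 15047 + 51788 = 71375 psi

71000 psi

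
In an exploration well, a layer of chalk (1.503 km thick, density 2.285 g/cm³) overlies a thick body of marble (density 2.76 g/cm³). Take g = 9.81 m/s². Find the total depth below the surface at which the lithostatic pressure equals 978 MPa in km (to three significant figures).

36.4 km

Pressure at base of upper layers: 2285×9.81×1503 = 3.369×10^7 Pa = 33.69 MPa
Remaining pressure to be supplied by marble: 9.780×10^8 − 3.369×10^7 = 9.443×10^8 Pa
Additional depth in marble = 9.443×10^8 Pa / (2760 kg/m³ × 9.81 m/s²) = 34877 m
Total depth = 1503 m + 34877 m = 36380 m
= 36.380 km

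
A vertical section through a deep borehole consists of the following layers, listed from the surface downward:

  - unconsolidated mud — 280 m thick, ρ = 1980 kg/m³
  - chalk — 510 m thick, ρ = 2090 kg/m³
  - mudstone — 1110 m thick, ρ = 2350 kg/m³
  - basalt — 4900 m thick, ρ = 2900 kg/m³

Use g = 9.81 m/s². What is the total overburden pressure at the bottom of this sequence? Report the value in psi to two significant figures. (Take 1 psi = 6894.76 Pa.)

26000 psi

unconsolidated mud: 1980 kg/m³ × 9.81 m/s² × 280 m = 5.439×10^6 Pa = 788.8 psi
chalk: 2090 kg/m³ × 9.81 m/s² × 510 m = 1.046×10^7 Pa = 1517 psi
mudstone: 2350 kg/m³ × 9.81 m/s² × 1110 m = 2.559×10^7 Pa = 3711 psi
basalt: 2900 kg/m³ × 9.81 m/s² × 4900 m = 1.394×10^8 Pa = 20218 psi
Total = 788.8 + 1517 + 3711 + 20218 = 26235 psi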